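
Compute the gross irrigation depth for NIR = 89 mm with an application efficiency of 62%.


Ea = 62% = 0.62
GID = NIR / Ea = 89 / 0.62 = 143.5484 mm

143.5484 mm


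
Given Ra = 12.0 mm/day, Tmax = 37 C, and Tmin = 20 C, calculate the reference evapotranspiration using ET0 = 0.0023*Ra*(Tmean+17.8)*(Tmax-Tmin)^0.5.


Tmean = (Tmax + Tmin)/2 = (37 + 20)/2 = 28.5
ET0 = 0.0023 * 12.0 * (28.5 + 17.8) * sqrt(37 - 20)
ET0 = 0.0023 * 12.0 * 46.3 * 4.123106

5.2688 mm/day


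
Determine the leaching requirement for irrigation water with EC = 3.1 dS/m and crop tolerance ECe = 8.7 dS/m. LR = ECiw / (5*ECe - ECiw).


LR = ECiw / (5*ECe - ECiw)
LR = 3.1 / (5*8.7 - 3.1)
LR = 3.1 / 40.4000

0.0767


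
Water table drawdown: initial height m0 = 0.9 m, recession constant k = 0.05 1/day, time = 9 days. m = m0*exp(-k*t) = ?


m = m0 * exp(-k*t)
m = 0.9 * exp(-0.05 * 9)
m = 0.9 * exp(-0.4500)

0.5739 m


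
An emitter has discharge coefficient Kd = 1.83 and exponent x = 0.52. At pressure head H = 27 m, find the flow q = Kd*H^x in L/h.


q = Kd * H^x = 1.83 * 27^0.52 = 1.83 * 5.550207

10.1569 L/h


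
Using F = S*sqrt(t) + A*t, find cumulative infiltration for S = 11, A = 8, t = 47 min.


F = S*sqrt(t) + A*t
F = 11*sqrt(47) + 8*47
F = 11*6.855655 + 376

451.4122 mm


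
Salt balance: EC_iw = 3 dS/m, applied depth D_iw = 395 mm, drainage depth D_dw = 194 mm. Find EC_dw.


EC_dw = EC_iw * D_iw / D_dw
EC_dw = 3 * 395 / 194
EC_dw = 1185 / 194

6.1082 dS/m


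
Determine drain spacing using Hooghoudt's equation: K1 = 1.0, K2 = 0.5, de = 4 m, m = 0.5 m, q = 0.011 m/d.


S^2 = 8*K2*de*m/q + 4*K1*m^2/q
S^2 = 8*0.5*4*0.5/0.011 + 4*1.0*0.5^2/0.011
S = sqrt(818.1818)

28.6039 m


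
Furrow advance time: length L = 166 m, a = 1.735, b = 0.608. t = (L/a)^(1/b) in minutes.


t = (L/a)^(1/b)
t = (166/1.735)^(1/0.608)
t = 95.677233^(1/0.608)

1810.9601 min


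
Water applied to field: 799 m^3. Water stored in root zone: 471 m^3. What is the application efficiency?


Ea = V_root / V_field * 100 = 471 / 799 * 100 = 58.9487%

58.9487 %


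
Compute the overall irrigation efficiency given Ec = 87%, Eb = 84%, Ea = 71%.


Ec = 0.87, Eb = 0.84, Ea = 0.71
E = 0.87 * 0.84 * 0.71 * 100 = 51.8868%

51.8868 %


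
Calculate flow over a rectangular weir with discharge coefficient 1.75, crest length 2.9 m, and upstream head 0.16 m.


Q = C * L * H^(3/2) = 1.75 * 2.9 * 0.16^1.5 = 1.75 * 2.9 * 0.064000

0.3248 m^3/s


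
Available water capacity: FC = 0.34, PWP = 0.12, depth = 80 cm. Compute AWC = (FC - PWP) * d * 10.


AWC = (FC - PWP) * d * 10
AWC = (0.34 - 0.12) * 80 * 10
AWC = 0.2200 * 80 * 10

176.0000 mm


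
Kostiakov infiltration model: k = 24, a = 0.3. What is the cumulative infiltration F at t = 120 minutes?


F = k * t^a = 24 * 120^0.3
F = 24 * 4.204887

100.9173 mm


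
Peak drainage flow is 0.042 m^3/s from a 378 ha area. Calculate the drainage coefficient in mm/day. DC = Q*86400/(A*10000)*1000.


DC = Q * 86400 / (A * 10000) * 1000
DC = 0.042 * 86400 / (378 * 10000) * 1000
DC = 3628800.0000 / 3780000

0.9600 mm/day


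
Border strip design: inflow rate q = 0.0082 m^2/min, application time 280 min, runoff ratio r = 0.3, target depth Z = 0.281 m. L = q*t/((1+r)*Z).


L = q*t/((1+r)*Z)
L = 0.0082*280/((1+0.3)*0.281)
L = 2.296/0.3653

6.2852 m


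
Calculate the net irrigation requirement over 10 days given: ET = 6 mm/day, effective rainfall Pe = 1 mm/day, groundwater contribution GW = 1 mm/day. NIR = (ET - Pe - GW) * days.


Daily deficit = ET - Pe - GW = 6 - 1 - 1 = 4 mm/day
NIR = 4 * 10 = 40 mm

40.0000 mm


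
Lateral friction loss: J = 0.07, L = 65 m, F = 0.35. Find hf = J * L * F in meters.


hf = J * L * F = 0.07 * 65 * 0.35 = 1.5925 m

1.5925 m


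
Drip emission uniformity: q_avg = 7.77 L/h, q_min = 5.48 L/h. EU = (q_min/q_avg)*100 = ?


EU = (q_min/q_avg)*100 = (5.48/7.77)*100 = 70.5277%

70.5277 %


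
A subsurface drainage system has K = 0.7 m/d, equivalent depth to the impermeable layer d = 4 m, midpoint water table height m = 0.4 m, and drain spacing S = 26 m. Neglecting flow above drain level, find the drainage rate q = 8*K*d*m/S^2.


q = 8*K*d*m/S^2
q = 8*0.7*4*0.4/26^2
q = 8.9600 / 676

0.0133 m/d


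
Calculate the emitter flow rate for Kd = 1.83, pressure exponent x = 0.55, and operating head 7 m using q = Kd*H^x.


q = Kd * H^x = 1.83 * 7^0.55 = 1.83 * 2.916110

5.3365 L/h


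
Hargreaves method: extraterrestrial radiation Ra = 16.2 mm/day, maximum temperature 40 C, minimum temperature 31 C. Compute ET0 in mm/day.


Tmean = (Tmax + Tmin)/2 = (40 + 31)/2 = 35.5
ET0 = 0.0023 * 16.2 * (35.5 + 17.8) * sqrt(40 - 31)
ET0 = 0.0023 * 16.2 * 53.3 * 3.000000

5.9579 mm/day


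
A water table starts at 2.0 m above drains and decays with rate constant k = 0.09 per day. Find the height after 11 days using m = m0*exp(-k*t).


m = m0 * exp(-k*t)
m = 2.0 * exp(-0.09 * 11)
m = 2.0 * exp(-0.9900)

0.7432 m


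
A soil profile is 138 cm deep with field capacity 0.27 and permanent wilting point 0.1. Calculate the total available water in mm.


AWC = (FC - PWP) * d * 10
AWC = (0.27 - 0.1) * 138 * 10
AWC = 0.1700 * 138 * 10

234.6000 mm


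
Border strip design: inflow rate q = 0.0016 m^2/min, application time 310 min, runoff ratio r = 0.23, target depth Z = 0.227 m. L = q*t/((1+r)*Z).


L = q*t/((1+r)*Z)
L = 0.0016*310/((1+0.23)*0.227)
L = 0.496/0.27921

1.7764 m


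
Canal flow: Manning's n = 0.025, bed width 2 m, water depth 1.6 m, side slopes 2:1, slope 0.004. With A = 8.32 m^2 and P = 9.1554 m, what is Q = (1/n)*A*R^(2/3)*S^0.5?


R = A/P = 8.32/9.1554 = 0.908753
Q = (1/0.025) * 8.32 * 0.908753^(2/3) * 0.004^0.5

19.7474 m^3/s


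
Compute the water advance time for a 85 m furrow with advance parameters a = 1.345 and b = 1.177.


t = (L/a)^(1/b)
t = (85/1.345)^(1/1.177)
t = 63.197026^(1/1.177)

33.8769 min


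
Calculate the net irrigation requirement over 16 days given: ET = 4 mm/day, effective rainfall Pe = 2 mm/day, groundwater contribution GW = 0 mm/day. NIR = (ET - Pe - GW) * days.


Daily deficit = ET - Pe - GW = 4 - 2 - 0 = 2 mm/day
NIR = 2 * 16 = 32 mm

32.0000 mm


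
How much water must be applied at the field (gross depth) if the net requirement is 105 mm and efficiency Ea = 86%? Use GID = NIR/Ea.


Ea = 86% = 0.86
GID = NIR / Ea = 105 / 0.86 = 122.0930 mm

122.0930 mm


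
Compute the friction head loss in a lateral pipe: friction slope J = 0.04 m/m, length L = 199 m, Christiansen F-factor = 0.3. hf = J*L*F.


hf = J * L * F = 0.04 * 199 * 0.3 = 2.3880 m

2.3880 m


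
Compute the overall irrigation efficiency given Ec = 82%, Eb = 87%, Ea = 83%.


Ec = 0.82, Eb = 0.87, Ea = 0.83
E = 0.82 * 0.87 * 0.83 * 100 = 59.2122%

59.2122 %


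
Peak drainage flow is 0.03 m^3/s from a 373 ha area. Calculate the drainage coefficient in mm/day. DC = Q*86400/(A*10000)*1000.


DC = Q * 86400 / (A * 10000) * 1000
DC = 0.03 * 86400 / (373 * 10000) * 1000
DC = 2592000.0000 / 3730000

0.6949 mm/day


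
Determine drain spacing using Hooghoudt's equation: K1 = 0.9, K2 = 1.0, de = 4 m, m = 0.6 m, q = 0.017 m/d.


S^2 = 8*K2*de*m/q + 4*K1*m^2/q
S^2 = 8*1.0*4*0.6/0.017 + 4*0.9*0.6^2/0.017
S = sqrt(1205.6471)

34.7224 m


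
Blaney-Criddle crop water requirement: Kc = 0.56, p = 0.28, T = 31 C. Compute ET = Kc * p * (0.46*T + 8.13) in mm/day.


ET = Kc * p * (0.46*T + 8.13)
ET = 0.56 * 0.28 * (0.46*31 + 8.13)
ET = 0.56 * 0.28 * 22.3900

3.5108 mm/day


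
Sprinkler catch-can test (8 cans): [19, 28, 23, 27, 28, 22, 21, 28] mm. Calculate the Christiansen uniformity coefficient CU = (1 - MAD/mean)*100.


mean = 24.500000 mm
MAD = 3.250000 mm
CU = (1 - 3.250000/24.500000)*100

86.7347 %


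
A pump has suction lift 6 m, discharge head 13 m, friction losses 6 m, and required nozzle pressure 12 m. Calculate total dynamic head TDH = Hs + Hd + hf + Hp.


TDH = Hs + Hd + hf + Hp = 6 + 13 + 6 + 12 = 37

37 m


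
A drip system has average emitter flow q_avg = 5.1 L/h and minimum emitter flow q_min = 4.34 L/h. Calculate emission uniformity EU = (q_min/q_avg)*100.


EU = (q_min/q_avg)*100 = (4.34/5.1)*100 = 85.0980%

85.0980 %


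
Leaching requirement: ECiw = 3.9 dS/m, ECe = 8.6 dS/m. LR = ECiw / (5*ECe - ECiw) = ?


LR = ECiw / (5*ECe - ECiw)
LR = 3.9 / (5*8.6 - 3.9)
LR = 3.9 / 39.1000

0.0997


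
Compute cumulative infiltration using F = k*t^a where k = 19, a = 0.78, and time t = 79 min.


F = k * t^a = 19 * 79^0.78
F = 19 * 30.209889

573.9879 mm


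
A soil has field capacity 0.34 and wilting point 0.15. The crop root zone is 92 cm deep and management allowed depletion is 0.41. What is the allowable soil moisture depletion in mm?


SMD = (FC - PWP) * d * MAD * 10
SMD = (0.34 - 0.15) * 92 * 0.41 * 10
SMD = 0.1900 * 92 * 0.41 * 10

71.6680 mm


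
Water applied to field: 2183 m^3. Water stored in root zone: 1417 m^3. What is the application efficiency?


Ea = V_root / V_field * 100 = 1417 / 2183 * 100 = 64.9107%

64.9107 %


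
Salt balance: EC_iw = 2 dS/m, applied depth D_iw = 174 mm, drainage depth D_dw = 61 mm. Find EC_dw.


EC_dw = EC_iw * D_iw / D_dw
EC_dw = 2 * 174 / 61
EC_dw = 348 / 61

5.7049 dS/m


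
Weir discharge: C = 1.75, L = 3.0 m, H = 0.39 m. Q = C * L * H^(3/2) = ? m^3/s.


Q = C * L * H^(3/2) = 1.75 * 3.0 * 0.39^1.5 = 1.75 * 3.0 * 0.243555

1.2787 m^3/s


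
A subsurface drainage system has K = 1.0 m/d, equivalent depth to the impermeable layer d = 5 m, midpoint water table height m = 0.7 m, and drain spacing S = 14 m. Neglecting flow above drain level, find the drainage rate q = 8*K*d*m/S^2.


q = 8*K*d*m/S^2
q = 8*1.0*5*0.7/14^2
q = 28.0000 / 196

0.1429 m/d


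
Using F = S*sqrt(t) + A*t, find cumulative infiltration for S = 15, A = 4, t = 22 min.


F = S*sqrt(t) + A*t
F = 15*sqrt(22) + 4*22
F = 15*4.690416 + 88

158.3562 mm


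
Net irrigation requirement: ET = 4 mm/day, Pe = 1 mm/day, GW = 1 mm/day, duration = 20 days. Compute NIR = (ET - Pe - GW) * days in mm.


Daily deficit = ET - Pe - GW = 4 - 1 - 1 = 2 mm/day
NIR = 2 * 20 = 40 mm

40.0000 mm


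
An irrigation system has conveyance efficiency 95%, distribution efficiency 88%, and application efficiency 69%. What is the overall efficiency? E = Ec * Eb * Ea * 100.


Ec = 0.95, Eb = 0.88, Ea = 0.69
E = 0.95 * 0.88 * 0.69 * 100 = 57.6840%

57.6840 %


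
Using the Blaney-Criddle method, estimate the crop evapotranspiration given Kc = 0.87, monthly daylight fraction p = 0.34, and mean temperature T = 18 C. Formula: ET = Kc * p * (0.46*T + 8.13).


ET = Kc * p * (0.46*T + 8.13)
ET = 0.87 * 0.34 * (0.46*18 + 8.13)
ET = 0.87 * 0.34 * 16.4100

4.8541 mm/day


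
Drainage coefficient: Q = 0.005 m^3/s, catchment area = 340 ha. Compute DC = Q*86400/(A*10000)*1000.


DC = Q * 86400 / (A * 10000) * 1000
DC = 0.005 * 86400 / (340 * 10000) * 1000
DC = 432000.0000 / 3400000

0.1271 mm/day


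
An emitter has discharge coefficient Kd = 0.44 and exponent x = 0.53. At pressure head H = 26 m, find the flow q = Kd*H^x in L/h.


q = Kd * H^x = 0.44 * 26^0.53 = 0.44 * 5.622583

2.4739 L/h


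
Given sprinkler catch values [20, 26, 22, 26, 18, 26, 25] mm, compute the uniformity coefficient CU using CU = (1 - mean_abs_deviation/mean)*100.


mean = 23.285714 mm
MAD = 2.816327 mm
CU = (1 - 2.816327/23.285714)*100

87.9053 %


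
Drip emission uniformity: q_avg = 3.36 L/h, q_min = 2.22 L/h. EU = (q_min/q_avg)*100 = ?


EU = (q_min/q_avg)*100 = (2.22/3.36)*100 = 66.0714%

66.0714 %


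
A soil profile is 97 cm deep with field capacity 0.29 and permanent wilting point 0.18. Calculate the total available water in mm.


AWC = (FC - PWP) * d * 10
AWC = (0.29 - 0.18) * 97 * 10
AWC = 0.1100 * 97 * 10

106.7000 mm


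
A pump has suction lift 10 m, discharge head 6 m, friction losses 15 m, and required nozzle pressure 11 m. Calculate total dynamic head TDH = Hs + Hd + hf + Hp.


TDH = Hs + Hd + hf + Hp = 10 + 6 + 15 + 11 = 42

42 m


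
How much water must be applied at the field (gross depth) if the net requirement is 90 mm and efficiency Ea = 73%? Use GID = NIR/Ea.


Ea = 73% = 0.73
GID = NIR / Ea = 90 / 0.73 = 123.2877 mm

123.2877 mm


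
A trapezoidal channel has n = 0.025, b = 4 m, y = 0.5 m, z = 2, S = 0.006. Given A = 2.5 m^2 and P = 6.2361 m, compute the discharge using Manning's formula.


R = A/P = 2.5/6.2361 = 0.400892
Q = (1/0.025) * 2.5 * 0.400892^(2/3) * 0.006^0.5

4.2114 m^3/s


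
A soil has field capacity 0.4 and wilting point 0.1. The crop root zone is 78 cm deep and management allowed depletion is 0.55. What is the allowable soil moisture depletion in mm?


SMD = (FC - PWP) * d * MAD * 10
SMD = (0.4 - 0.1) * 78 * 0.55 * 10
SMD = 0.3000 * 78 * 0.55 * 10

128.7000 mm


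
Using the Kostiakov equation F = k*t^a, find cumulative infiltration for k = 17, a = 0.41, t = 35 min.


F = k * t^a = 17 * 35^0.41
F = 17 * 4.296036

73.0326 mm


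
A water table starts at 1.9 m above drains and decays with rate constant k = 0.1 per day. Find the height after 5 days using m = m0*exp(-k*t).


m = m0 * exp(-k*t)
m = 1.9 * exp(-0.1 * 5)
m = 1.9 * exp(-0.5000)

1.1524 m


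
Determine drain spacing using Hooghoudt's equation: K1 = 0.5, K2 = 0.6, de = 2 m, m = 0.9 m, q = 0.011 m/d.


S^2 = 8*K2*de*m/q + 4*K1*m^2/q
S^2 = 8*0.6*2*0.9/0.011 + 4*0.5*0.9^2/0.011
S = sqrt(932.7273)

30.5406 m


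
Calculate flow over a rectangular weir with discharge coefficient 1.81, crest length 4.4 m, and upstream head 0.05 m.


Q = C * L * H^(3/2) = 1.81 * 4.4 * 0.05^1.5 = 1.81 * 4.4 * 0.011180

0.0890 m^3/s


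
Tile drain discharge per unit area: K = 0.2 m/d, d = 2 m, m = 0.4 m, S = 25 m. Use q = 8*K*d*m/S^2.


q = 8*K*d*m/S^2
q = 8*0.2*2*0.4/25^2
q = 1.2800 / 625

0.0020 m/d


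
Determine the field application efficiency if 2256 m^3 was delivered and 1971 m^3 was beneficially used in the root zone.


Ea = V_root / V_field * 100 = 1971 / 2256 * 100 = 87.3670%

87.3670 %


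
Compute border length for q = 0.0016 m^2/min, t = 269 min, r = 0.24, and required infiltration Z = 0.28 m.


L = q*t/((1+r)*Z)
L = 0.0016*269/((1+0.24)*0.28)
L = 0.4304/0.3472

1.2396 m


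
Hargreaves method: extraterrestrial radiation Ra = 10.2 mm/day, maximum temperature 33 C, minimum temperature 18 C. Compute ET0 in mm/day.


Tmean = (Tmax + Tmin)/2 = (33 + 18)/2 = 25.5
ET0 = 0.0023 * 10.2 * (25.5 + 17.8) * sqrt(33 - 18)
ET0 = 0.0023 * 10.2 * 43.3 * 3.872983

3.9342 mm/day


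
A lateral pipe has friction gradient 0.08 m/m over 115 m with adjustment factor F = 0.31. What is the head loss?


hf = J * L * F = 0.08 * 115 * 0.31 = 2.8520 m

2.8520 m


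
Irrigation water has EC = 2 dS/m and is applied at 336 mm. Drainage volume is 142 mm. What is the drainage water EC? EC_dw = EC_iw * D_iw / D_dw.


EC_dw = EC_iw * D_iw / D_dw
EC_dw = 2 * 336 / 142
EC_dw = 672 / 142

4.7324 dS/m


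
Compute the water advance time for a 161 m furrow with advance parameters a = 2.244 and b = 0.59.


t = (L/a)^(1/b)
t = (161/2.244)^(1/0.59)
t = 71.746881^(1/0.59)

1397.7479 min


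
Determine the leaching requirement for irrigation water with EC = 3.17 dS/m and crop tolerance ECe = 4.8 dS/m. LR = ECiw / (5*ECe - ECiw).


LR = ECiw / (5*ECe - ECiw)
LR = 3.17 / (5*4.8 - 3.17)
LR = 3.17 / 20.8300

0.1522


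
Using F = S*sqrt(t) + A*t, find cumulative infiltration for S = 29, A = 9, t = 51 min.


F = S*sqrt(t) + A*t
F = 29*sqrt(51) + 9*51
F = 29*7.141428 + 459

666.1014 mm


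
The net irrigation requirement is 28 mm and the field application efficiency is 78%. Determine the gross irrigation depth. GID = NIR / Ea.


Ea = 78% = 0.78
GID = NIR / Ea = 28 / 0.78 = 35.8974 mm

35.8974 mm


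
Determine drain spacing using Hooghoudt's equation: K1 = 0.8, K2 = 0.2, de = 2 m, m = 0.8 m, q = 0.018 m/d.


S^2 = 8*K2*de*m/q + 4*K1*m^2/q
S^2 = 8*0.2*2*0.8/0.018 + 4*0.8*0.8^2/0.018
S = sqrt(256.0000)

16.0000 m


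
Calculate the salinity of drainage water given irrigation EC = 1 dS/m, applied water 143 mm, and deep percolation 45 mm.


EC_dw = EC_iw * D_iw / D_dw
EC_dw = 1 * 143 / 45
EC_dw = 143 / 45

3.1778 dS/m


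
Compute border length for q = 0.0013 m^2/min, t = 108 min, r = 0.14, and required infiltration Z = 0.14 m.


L = q*t/((1+r)*Z)
L = 0.0013*108/((1+0.14)*0.14)
L = 0.1404/0.1596

0.8797 m


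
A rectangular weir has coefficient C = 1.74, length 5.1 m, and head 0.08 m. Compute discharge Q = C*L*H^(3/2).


Q = C * L * H^(3/2) = 1.74 * 5.1 * 0.08^1.5 = 1.74 * 5.1 * 0.022627

0.2008 m^3/s


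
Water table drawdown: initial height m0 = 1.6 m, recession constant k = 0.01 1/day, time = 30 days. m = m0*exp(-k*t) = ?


m = m0 * exp(-k*t)
m = 1.6 * exp(-0.01 * 30)
m = 1.6 * exp(-0.3000)

1.1853 m


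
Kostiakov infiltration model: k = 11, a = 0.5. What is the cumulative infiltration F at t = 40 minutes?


F = k * t^a = 11 * 40^0.5
F = 11 * 6.324555

69.5701 mm


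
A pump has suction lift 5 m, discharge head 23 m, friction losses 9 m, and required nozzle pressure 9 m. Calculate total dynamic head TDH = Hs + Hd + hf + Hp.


TDH = Hs + Hd + hf + Hp = 5 + 23 + 9 + 9 = 46

46 m


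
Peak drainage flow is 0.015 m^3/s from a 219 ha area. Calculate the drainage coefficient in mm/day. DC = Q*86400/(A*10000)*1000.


DC = Q * 86400 / (A * 10000) * 1000
DC = 0.015 * 86400 / (219 * 10000) * 1000
DC = 1296000.0000 / 2190000

0.5918 mm/day


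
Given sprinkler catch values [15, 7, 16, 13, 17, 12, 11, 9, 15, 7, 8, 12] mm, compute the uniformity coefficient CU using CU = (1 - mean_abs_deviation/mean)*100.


mean = 11.833333 mm
MAD = 2.861111 mm
CU = (1 - 2.861111/11.833333)*100

75.8216 %


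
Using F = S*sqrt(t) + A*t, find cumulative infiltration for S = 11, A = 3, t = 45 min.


F = S*sqrt(t) + A*t
F = 11*sqrt(45) + 3*45
F = 11*6.708204 + 135

208.7902 mm


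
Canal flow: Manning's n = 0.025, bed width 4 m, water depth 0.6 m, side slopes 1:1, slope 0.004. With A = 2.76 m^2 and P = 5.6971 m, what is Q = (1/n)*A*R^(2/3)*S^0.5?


R = A/P = 2.76/5.6971 = 0.484457
Q = (1/0.025) * 2.76 * 0.484457^(2/3) * 0.004^0.5

4.3069 m^3/s


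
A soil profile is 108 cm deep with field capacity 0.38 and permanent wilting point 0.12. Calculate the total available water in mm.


AWC = (FC - PWP) * d * 10
AWC = (0.38 - 0.12) * 108 * 10
AWC = 0.2600 * 108 * 10

280.8000 mm


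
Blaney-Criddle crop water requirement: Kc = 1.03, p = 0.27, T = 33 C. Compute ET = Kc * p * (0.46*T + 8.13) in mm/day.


ET = Kc * p * (0.46*T + 8.13)
ET = 1.03 * 0.27 * (0.46*33 + 8.13)
ET = 1.03 * 0.27 * 23.3100

6.4825 mm/day


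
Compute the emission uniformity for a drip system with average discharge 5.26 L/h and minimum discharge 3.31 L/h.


EU = (q_min/q_avg)*100 = (3.31/5.26)*100 = 62.9278%

62.9278 %


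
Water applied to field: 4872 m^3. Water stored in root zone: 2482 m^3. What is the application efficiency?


Ea = V_root / V_field * 100 = 2482 / 4872 * 100 = 50.9442%

50.9442 %


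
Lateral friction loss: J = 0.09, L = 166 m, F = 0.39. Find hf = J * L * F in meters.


hf = J * L * F = 0.09 * 166 * 0.39 = 5.8266 m

5.8266 m


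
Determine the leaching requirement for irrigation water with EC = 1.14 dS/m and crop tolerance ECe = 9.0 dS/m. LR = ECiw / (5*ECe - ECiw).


LR = ECiw / (5*ECe - ECiw)
LR = 1.14 / (5*9.0 - 1.14)
LR = 1.14 / 43.8600

0.0260


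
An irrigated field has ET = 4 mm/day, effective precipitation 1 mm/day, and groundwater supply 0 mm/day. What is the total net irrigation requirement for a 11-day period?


Daily deficit = ET - Pe - GW = 4 - 1 - 0 = 3 mm/day
NIR = 3 * 11 = 33 mm

33.0000 mm


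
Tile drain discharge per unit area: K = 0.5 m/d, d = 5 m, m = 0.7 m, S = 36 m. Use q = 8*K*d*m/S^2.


q = 8*K*d*m/S^2
q = 8*0.5*5*0.7/36^2
q = 14.0000 / 1296

0.0108 m/d


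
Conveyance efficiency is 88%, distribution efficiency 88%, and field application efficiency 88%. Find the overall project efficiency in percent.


Ec = 0.88, Eb = 0.88, Ea = 0.88
E = 0.88 * 0.88 * 0.88 * 100 = 68.1472%

68.1472 %


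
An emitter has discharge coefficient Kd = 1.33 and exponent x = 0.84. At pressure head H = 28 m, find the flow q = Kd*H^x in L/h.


q = Kd * H^x = 1.33 * 28^0.84 = 1.33 * 16.429061

21.8507 L/h


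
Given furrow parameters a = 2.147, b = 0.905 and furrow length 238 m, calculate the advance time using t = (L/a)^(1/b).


t = (L/a)^(1/b)
t = (238/2.147)^(1/0.905)
t = 110.852352^(1/0.905)

181.7133 min


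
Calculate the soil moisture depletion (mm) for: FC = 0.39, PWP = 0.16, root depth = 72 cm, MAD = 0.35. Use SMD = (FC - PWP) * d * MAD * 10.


SMD = (FC - PWP) * d * MAD * 10
SMD = (0.39 - 0.16) * 72 * 0.35 * 10
SMD = 0.2300 * 72 * 0.35 * 10

57.9600 mm


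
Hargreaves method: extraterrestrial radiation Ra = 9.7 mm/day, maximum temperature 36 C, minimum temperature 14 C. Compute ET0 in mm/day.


Tmean = (Tmax + Tmin)/2 = (36 + 14)/2 = 25.0
ET0 = 0.0023 * 9.7 * (25.0 + 17.8) * sqrt(36 - 14)
ET0 = 0.0023 * 9.7 * 42.8 * 4.690416

4.4787 mm/day


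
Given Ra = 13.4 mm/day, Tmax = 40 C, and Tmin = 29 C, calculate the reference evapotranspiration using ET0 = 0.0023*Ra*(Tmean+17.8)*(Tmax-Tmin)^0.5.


Tmean = (Tmax + Tmin)/2 = (40 + 29)/2 = 34.5
ET0 = 0.0023 * 13.4 * (34.5 + 17.8) * sqrt(40 - 29)
ET0 = 0.0023 * 13.4 * 52.3 * 3.316625

5.3460 mm/day


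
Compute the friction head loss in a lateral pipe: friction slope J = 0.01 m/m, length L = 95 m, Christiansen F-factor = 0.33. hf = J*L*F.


hf = J * L * F = 0.01 * 95 * 0.33 = 0.3135 m

0.3135 m


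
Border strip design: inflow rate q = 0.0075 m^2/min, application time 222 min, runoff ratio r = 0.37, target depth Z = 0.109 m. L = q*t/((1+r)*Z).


L = q*t/((1+r)*Z)
L = 0.0075*222/((1+0.37)*0.109)
L = 1.665/0.14933

11.1498 m


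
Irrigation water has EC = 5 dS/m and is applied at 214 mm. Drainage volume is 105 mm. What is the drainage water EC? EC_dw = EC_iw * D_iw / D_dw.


EC_dw = EC_iw * D_iw / D_dw
EC_dw = 5 * 214 / 105
EC_dw = 1070 / 105

10.1905 dS/m


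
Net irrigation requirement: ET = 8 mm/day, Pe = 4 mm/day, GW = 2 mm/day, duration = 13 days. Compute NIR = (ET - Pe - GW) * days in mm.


Daily deficit = ET - Pe - GW = 8 - 4 - 2 = 2 mm/day
NIR = 2 * 13 = 26 mm

26.0000 mm


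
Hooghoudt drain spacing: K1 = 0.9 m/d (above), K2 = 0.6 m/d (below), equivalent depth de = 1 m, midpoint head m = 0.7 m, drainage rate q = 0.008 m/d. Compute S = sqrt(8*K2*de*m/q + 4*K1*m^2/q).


S^2 = 8*K2*de*m/q + 4*K1*m^2/q
S^2 = 8*0.6*1*0.7/0.008 + 4*0.9*0.7^2/0.008
S = sqrt(640.5000)

25.3081 m


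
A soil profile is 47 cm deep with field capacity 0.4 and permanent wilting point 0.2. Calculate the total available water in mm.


AWC = (FC - PWP) * d * 10
AWC = (0.4 - 0.2) * 47 * 10
AWC = 0.2000 * 47 * 10

94.0000 mm


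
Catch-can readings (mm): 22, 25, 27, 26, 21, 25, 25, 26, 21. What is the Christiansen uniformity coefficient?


mean = 24.222222 mm
MAD = 1.925926 mm
CU = (1 - 1.925926/24.222222)*100

92.0489 %


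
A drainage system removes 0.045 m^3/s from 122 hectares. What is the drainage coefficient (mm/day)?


DC = Q * 86400 / (A * 10000) * 1000
DC = 0.045 * 86400 / (122 * 10000) * 1000
DC = 3888000.0000 / 1220000

3.1869 mm/day


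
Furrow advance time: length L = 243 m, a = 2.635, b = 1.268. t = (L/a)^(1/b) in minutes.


t = (L/a)^(1/b)
t = (243/2.635)^(1/1.268)
t = 92.220114^(1/1.268)

35.4444 min


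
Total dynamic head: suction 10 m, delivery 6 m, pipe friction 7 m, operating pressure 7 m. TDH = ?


TDH = Hs + Hd + hf + Hp = 10 + 6 + 7 + 7 = 30

30 m


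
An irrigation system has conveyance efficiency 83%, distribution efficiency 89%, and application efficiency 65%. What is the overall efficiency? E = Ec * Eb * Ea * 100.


Ec = 0.83, Eb = 0.89, Ea = 0.65
E = 0.83 * 0.89 * 0.65 * 100 = 48.0155%

48.0155 %


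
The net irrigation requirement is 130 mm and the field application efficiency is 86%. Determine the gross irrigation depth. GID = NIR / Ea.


Ea = 86% = 0.86
GID = NIR / Ea = 130 / 0.86 = 151.1628 mm

151.1628 mm


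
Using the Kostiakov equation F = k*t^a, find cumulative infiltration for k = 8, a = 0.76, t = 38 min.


F = k * t^a = 8 * 38^0.76
F = 8 * 15.872142

126.9771 mm


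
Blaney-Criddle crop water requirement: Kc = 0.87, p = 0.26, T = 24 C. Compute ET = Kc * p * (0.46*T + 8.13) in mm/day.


ET = Kc * p * (0.46*T + 8.13)
ET = 0.87 * 0.26 * (0.46*24 + 8.13)
ET = 0.87 * 0.26 * 19.1700

4.3363 mm/day


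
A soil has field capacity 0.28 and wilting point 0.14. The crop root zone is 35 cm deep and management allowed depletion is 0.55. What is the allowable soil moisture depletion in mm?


SMD = (FC - PWP) * d * MAD * 10
SMD = (0.28 - 0.14) * 35 * 0.55 * 10
SMD = 0.1400 * 35 * 0.55 * 10

26.9500 mm


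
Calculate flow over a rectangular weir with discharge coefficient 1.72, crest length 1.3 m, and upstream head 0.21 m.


Q = C * L * H^(3/2) = 1.72 * 1.3 * 0.21^1.5 = 1.72 * 1.3 * 0.096234

0.2152 m^3/s


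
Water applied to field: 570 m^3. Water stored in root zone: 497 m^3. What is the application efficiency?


Ea = V_root / V_field * 100 = 497 / 570 * 100 = 87.1930%

87.1930 %


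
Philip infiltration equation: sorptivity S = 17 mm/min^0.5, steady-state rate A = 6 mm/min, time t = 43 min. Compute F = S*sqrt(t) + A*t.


F = S*sqrt(t) + A*t
F = 17*sqrt(43) + 6*43
F = 17*6.557439 + 258

369.4765 mm


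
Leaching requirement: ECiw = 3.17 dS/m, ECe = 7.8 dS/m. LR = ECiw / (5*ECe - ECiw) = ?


LR = ECiw / (5*ECe - ECiw)
LR = 3.17 / (5*7.8 - 3.17)
LR = 3.17 / 35.8300

0.0885


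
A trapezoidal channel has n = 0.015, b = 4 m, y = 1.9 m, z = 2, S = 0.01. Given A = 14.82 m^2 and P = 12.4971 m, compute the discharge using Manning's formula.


R = A/P = 14.82/12.4971 = 1.185875
Q = (1/0.015) * 14.82 * 1.185875^(2/3) * 0.01^0.5

110.6920 m^3/s


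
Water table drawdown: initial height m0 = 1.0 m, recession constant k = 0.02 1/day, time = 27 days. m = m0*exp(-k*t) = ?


m = m0 * exp(-k*t)
m = 1.0 * exp(-0.02 * 27)
m = 1.0 * exp(-0.5400)

0.5827 m


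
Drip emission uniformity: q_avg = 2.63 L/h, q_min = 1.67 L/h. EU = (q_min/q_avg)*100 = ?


EU = (q_min/q_avg)*100 = (1.67/2.63)*100 = 63.4981%

63.4981 %


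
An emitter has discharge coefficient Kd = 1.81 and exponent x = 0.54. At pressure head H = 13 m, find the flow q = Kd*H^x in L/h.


q = Kd * H^x = 1.81 * 13^0.54 = 1.81 * 3.995116

7.2312 L/h


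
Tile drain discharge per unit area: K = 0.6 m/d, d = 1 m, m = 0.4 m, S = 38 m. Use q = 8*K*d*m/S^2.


q = 8*K*d*m/S^2
q = 8*0.6*1*0.4/38^2
q = 1.9200 / 1444

0.0013 m/d


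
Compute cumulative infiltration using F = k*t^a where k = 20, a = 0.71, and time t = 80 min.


F = k * t^a = 20 * 80^0.71
F = 20 * 22.448839

448.9768 mm


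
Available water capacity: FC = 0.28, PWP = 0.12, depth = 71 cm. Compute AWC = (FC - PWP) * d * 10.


AWC = (FC - PWP) * d * 10
AWC = (0.28 - 0.12) * 71 * 10
AWC = 0.1600 * 71 * 10

113.6000 mm


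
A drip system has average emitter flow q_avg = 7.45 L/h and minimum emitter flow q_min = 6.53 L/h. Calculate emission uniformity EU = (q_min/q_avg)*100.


EU = (q_min/q_avg)*100 = (6.53/7.45)*100 = 87.6510%

87.6510 %


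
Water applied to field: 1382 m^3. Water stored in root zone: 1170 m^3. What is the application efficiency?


Ea = V_root / V_field * 100 = 1170 / 1382 * 100 = 84.6599%

84.6599 %


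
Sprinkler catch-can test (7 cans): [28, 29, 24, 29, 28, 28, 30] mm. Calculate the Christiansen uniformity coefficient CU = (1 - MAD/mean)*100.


mean = 28.000000 mm
MAD = 1.142857 mm
CU = (1 - 1.142857/28.000000)*100

95.9184 %


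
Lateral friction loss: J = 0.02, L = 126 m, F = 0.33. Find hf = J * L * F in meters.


hf = J * L * F = 0.02 * 126 * 0.33 = 0.8316 m

0.8316 m


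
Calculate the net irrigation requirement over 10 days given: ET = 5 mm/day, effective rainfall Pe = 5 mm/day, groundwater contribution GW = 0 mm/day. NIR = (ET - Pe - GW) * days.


Daily deficit = ET - Pe - GW = 5 - 5 - 0 = 0 mm/day
NIR = 0 * 10 = 0 mm

0 mm


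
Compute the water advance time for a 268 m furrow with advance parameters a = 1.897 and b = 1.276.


t = (L/a)^(1/b)
t = (268/1.897)^(1/1.276)
t = 141.275698^(1/1.276)

48.4179 min


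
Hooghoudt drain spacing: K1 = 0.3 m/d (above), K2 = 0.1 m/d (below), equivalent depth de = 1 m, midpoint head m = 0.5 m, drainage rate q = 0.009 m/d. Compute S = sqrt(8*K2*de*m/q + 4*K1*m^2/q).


S^2 = 8*K2*de*m/q + 4*K1*m^2/q
S^2 = 8*0.1*1*0.5/0.009 + 4*0.3*0.5^2/0.009
S = sqrt(77.7778)

8.8192 m


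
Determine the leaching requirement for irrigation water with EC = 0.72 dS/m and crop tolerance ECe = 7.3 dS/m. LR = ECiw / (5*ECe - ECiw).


LR = ECiw / (5*ECe - ECiw)
LR = 0.72 / (5*7.3 - 0.72)
LR = 0.72 / 35.7800

0.0201


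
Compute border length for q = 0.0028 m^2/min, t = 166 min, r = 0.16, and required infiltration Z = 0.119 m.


L = q*t/((1+r)*Z)
L = 0.0028*166/((1+0.16)*0.119)
L = 0.4648/0.13804

3.3671 m


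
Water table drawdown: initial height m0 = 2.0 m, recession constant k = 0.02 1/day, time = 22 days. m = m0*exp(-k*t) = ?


m = m0 * exp(-k*t)
m = 2.0 * exp(-0.02 * 22)
m = 2.0 * exp(-0.4400)

1.2881 m


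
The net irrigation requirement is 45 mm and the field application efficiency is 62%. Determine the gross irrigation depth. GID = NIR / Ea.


Ea = 62% = 0.62
GID = NIR / Ea = 45 / 0.62 = 72.5806 mm

72.5806 mm


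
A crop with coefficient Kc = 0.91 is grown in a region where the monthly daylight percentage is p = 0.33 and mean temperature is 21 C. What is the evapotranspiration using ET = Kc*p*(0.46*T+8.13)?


ET = Kc * p * (0.46*T + 8.13)
ET = 0.91 * 0.33 * (0.46*21 + 8.13)
ET = 0.91 * 0.33 * 17.7900

5.3423 mm/day


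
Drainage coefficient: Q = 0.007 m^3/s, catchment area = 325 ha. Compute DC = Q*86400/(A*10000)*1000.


DC = Q * 86400 / (A * 10000) * 1000
DC = 0.007 * 86400 / (325 * 10000) * 1000
DC = 604800.0000 / 3250000

0.1861 mm/day


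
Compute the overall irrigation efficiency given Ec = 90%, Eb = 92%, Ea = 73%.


Ec = 0.9, Eb = 0.92, Ea = 0.73
E = 0.9 * 0.92 * 0.73 * 100 = 60.4440%

60.4440 %


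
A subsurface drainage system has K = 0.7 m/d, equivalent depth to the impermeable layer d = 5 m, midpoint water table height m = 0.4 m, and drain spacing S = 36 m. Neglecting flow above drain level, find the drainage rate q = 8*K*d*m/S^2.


q = 8*K*d*m/S^2
q = 8*0.7*5*0.4/36^2
q = 11.2000 / 1296

0.0086 m/d


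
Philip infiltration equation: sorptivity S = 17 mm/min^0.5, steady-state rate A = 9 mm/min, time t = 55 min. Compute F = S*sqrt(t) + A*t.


F = S*sqrt(t) + A*t
F = 17*sqrt(55) + 9*55
F = 17*7.416198 + 495

621.0754 mm


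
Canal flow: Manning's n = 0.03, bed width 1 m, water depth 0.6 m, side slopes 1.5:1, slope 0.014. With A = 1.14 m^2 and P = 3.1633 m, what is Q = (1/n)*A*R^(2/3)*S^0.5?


R = A/P = 1.14/3.1633 = 0.360383
Q = (1/0.03) * 1.14 * 0.360383^(2/3) * 0.014^0.5

2.2770 m^3/s


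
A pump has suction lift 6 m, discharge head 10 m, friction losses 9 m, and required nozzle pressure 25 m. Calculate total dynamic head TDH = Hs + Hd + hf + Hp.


TDH = Hs + Hd + hf + Hp = 6 + 10 + 9 + 25 = 50

50 m


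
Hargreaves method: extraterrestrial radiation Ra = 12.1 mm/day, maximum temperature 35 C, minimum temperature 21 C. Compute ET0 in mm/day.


Tmean = (Tmax + Tmin)/2 = (35 + 21)/2 = 28.0
ET0 = 0.0023 * 12.1 * (28.0 + 17.8) * sqrt(35 - 21)
ET0 = 0.0023 * 12.1 * 45.8 * 3.741657

4.7692 mm/day


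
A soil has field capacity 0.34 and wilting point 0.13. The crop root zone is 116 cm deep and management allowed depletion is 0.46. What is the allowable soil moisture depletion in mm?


SMD = (FC - PWP) * d * MAD * 10
SMD = (0.34 - 0.13) * 116 * 0.46 * 10
SMD = 0.2100 * 116 * 0.46 * 10

112.0560 mm


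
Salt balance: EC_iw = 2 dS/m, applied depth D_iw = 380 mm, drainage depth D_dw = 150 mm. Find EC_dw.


EC_dw = EC_iw * D_iw / D_dw
EC_dw = 2 * 380 / 150
EC_dw = 760 / 150

5.0667 dS/m


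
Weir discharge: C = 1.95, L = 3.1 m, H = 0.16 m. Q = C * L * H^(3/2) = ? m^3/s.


Q = C * L * H^(3/2) = 1.95 * 3.1 * 0.16^1.5 = 1.95 * 3.1 * 0.064000

0.3869 m^3/s


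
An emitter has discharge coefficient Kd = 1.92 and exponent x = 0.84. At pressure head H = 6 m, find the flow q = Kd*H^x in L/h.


q = Kd * H^x = 1.92 * 6^0.84 = 1.92 * 4.504505

8.6486 L/h


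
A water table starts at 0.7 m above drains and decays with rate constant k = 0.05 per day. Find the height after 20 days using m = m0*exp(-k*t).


m = m0 * exp(-k*t)
m = 0.7 * exp(-0.05 * 20)
m = 0.7 * exp(-1.0000)

0.2575 m


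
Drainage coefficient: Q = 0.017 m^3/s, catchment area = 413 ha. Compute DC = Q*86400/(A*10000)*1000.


DC = Q * 86400 / (A * 10000) * 1000
DC = 0.017 * 86400 / (413 * 10000) * 1000
DC = 1468800.0000 / 4130000

0.3556 mm/day


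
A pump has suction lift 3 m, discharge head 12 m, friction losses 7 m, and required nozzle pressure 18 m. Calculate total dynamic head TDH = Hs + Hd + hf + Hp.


TDH = Hs + Hd + hf + Hp = 3 + 12 + 7 + 18 = 40

40 m


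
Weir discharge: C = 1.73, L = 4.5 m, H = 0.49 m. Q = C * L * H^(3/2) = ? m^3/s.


Q = C * L * H^(3/2) = 1.73 * 4.5 * 0.49^1.5 = 1.73 * 4.5 * 0.343000

2.6703 m^3/s


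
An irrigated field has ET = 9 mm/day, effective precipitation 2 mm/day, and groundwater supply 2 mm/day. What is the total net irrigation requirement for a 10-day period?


Daily deficit = ET - Pe - GW = 9 - 2 - 2 = 5 mm/day
NIR = 5 * 10 = 50 mm

50.0000 mm


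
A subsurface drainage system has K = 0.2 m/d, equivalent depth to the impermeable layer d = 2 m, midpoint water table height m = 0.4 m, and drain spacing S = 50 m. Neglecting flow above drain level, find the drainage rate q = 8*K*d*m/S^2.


q = 8*K*d*m/S^2
q = 8*0.2*2*0.4/50^2
q = 1.2800 / 2500

5.1200e-04 m/d


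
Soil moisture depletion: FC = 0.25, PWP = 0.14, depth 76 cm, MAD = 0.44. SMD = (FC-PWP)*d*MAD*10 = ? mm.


SMD = (FC - PWP) * d * MAD * 10
SMD = (0.25 - 0.14) * 76 * 0.44 * 10
SMD = 0.1100 * 76 * 0.44 * 10

36.7840 mm


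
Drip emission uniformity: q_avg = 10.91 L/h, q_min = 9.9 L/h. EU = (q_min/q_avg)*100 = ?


EU = (q_min/q_avg)*100 = (9.9/10.91)*100 = 90.7424%

90.7424 %


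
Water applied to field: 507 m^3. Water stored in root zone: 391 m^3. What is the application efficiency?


Ea = V_root / V_field * 100 = 391 / 507 * 100 = 77.1203%

77.1203 %


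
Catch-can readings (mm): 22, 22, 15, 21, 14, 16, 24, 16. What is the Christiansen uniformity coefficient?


mean = 18.750000 mm
MAD = 3.500000 mm
CU = (1 - 3.500000/18.750000)*100

81.3333 %


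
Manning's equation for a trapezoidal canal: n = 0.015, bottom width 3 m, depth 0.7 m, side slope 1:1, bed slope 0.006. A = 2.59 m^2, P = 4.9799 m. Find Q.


R = A/P = 2.59/4.9799 = 0.520091
Q = (1/0.015) * 2.59 * 0.520091^(2/3) * 0.006^0.5

8.6498 m^3/s


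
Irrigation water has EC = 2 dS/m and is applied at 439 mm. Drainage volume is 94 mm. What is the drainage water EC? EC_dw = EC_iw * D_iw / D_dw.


EC_dw = EC_iw * D_iw / D_dw
EC_dw = 2 * 439 / 94
EC_dw = 878 / 94

9.3404 dS/m


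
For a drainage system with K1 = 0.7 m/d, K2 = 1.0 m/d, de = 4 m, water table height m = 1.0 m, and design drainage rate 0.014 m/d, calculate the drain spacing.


S^2 = 8*K2*de*m/q + 4*K1*m^2/q
S^2 = 8*1.0*4*1.0/0.014 + 4*0.7*1.0^2/0.014
S = sqrt(2485.7143)

49.8569 m


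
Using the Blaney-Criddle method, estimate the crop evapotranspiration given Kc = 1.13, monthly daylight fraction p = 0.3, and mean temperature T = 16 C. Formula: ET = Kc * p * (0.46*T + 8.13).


ET = Kc * p * (0.46*T + 8.13)
ET = 1.13 * 0.3 * (0.46*16 + 8.13)
ET = 1.13 * 0.3 * 15.4900

5.2511 mm/day


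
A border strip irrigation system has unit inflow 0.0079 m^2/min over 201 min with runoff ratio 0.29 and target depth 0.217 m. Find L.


L = q*t/((1+r)*Z)
L = 0.0079*201/((1+0.29)*0.217)
L = 1.5879/0.27993

5.6725 m


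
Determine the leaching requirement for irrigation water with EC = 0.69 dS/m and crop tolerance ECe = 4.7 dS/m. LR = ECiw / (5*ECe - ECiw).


LR = ECiw / (5*ECe - ECiw)
LR = 0.69 / (5*4.7 - 0.69)
LR = 0.69 / 22.8100

0.0302


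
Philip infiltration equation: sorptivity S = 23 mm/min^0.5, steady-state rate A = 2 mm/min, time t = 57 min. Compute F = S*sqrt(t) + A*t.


F = S*sqrt(t) + A*t
F = 23*sqrt(57) + 2*57
F = 23*7.549834 + 114

287.6462 mm


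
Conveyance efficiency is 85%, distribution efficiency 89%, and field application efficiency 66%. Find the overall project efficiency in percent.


Ec = 0.85, Eb = 0.89, Ea = 0.66
E = 0.85 * 0.89 * 0.66 * 100 = 49.9290%

49.9290 %


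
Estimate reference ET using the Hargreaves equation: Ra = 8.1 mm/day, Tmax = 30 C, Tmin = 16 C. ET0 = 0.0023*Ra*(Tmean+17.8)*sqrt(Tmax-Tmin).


Tmean = (Tmax + Tmin)/2 = (30 + 16)/2 = 23.0
ET0 = 0.0023 * 8.1 * (23.0 + 17.8) * sqrt(30 - 16)
ET0 = 0.0023 * 8.1 * 40.8 * 3.741657

2.8440 mm/day


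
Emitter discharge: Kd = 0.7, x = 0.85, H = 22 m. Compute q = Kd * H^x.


q = Kd * H^x = 0.7 * 22^0.85 = 0.7 * 13.837552

9.6863 L/h


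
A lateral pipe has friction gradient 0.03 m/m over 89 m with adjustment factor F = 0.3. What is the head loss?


hf = J * L * F = 0.03 * 89 * 0.3 = 0.8010 m

0.8010 m


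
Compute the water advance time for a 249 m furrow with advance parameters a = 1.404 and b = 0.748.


t = (L/a)^(1/b)
t = (249/1.404)^(1/0.748)
t = 177.350427^(1/0.748)

1014.9864 min


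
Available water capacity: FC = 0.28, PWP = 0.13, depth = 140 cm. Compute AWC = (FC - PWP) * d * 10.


AWC = (FC - PWP) * d * 10
AWC = (0.28 - 0.13) * 140 * 10
AWC = 0.1500 * 140 * 10

210.0000 mm


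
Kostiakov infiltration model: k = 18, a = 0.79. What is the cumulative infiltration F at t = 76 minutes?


F = k * t^a = 18 * 76^0.79
F = 18 * 30.608549

550.9539 mm


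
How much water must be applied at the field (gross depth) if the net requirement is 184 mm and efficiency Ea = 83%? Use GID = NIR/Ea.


Ea = 83% = 0.83
GID = NIR / Ea = 184 / 0.83 = 221.6867 mm

221.6867 mm


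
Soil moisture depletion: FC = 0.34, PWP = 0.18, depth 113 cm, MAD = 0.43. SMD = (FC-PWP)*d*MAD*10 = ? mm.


SMD = (FC - PWP) * d * MAD * 10
SMD = (0.34 - 0.18) * 113 * 0.43 * 10
SMD = 0.1600 * 113 * 0.43 * 10

77.7440 mm


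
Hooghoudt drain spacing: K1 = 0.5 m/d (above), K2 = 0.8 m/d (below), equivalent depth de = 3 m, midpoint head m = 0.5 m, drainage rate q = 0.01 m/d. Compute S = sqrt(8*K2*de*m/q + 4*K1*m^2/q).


S^2 = 8*K2*de*m/q + 4*K1*m^2/q
S^2 = 8*0.8*3*0.5/0.01 + 4*0.5*0.5^2/0.01
S = sqrt(1010.0000)

31.7805 m


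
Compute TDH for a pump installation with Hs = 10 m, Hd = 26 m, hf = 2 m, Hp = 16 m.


TDH = Hs + Hd + hf + Hp = 10 + 26 + 2 + 16 = 54

54 m


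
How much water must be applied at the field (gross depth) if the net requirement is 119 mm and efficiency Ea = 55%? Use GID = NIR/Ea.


Ea = 55% = 0.55
GID = NIR / Ea = 119 / 0.55 = 216.3636 mm

216.3636 mm


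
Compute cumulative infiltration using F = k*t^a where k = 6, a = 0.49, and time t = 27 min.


F = k * t^a = 6 * 27^0.49
F = 6 * 5.027687

30.1661 mm


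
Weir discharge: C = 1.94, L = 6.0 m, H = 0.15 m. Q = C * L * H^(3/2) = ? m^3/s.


Q = C * L * H^(3/2) = 1.94 * 6.0 * 0.15^1.5 = 1.94 * 6.0 * 0.058095

0.6762 m^3/s


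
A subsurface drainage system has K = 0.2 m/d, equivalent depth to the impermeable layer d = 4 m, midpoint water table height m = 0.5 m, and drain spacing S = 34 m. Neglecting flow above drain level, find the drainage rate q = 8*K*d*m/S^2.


q = 8*K*d*m/S^2
q = 8*0.2*4*0.5/34^2
q = 3.2000 / 1156

0.0028 m/d
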